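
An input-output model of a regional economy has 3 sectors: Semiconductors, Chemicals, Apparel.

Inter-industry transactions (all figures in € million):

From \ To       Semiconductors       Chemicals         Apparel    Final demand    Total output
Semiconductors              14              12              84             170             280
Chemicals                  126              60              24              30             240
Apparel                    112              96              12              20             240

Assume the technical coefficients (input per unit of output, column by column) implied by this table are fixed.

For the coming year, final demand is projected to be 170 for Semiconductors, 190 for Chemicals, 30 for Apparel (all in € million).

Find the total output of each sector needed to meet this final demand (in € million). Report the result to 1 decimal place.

Technical coefficients a_ij = z_ij / X_j:
  a_SS = 14/280 = 0.05, a_CS = 126/280 = 0.45, a_AS = 112/280 = 0.40
  a_SC = 12/240 = 0.05, a_CC = 60/240 = 0.25, a_AC = 96/240 = 0.40
  a_SA = 84/240 = 0.35, a_CA = 24/240 = 0.10, a_AA = 12/240 = 0.05
I − A =
  [   0.95    -0.05    -0.35]
  [  -0.45     0.75    -0.10]
  [  -0.40    -0.40     0.95]
Cofactors of I−A, C_ij = (−1)^(i+j)·(minor ij) (rows/columns in the sector order above):
  C_11 = (0.75)(0.95) − (-0.10)(-0.40) = 0.6725
  C_12 = −[(-0.45)(0.95) − (-0.10)(-0.40)] = 0.4675
  C_13 = (-0.45)(-0.40) − (0.75)(-0.40) = 0.4800
  C_21 = −[(-0.05)(0.95) − (-0.35)(-0.40)] = 0.1875
  C_22 = (0.95)(0.95) − (-0.35)(-0.40) = 0.7625
  C_23 = −[(0.95)(-0.40) − (-0.05)(-0.40)] = 0.4000
  C_31 = (-0.05)(-0.10) − (-0.35)(0.75) = 0.2675
  C_32 = −[(0.95)(-0.10) − (-0.35)(-0.45)] = 0.2525
  C_33 = (0.95)(0.75) − (-0.05)(-0.45) = 0.6900
det(I−A) = Σ_j (I−A)_1j·C_1j = (0.95)(0.6725) + (-0.05)(0.4675) + (-0.35)(0.4800) = 0.4475
adj(I−A) = Cᵀ =
  [ 0.6725   0.1875   0.2675]
  [ 0.4675   0.7625   0.2525]
  [ 0.4800   0.4000   0.6900]
(I − A)⁻¹ = adj(I−A) / det(I−A) ≈
  [   1.5028     0.4190     0.5978]
  [   1.0447     1.7039     0.5642]
  [   1.0726     0.8939     1.5419]
x = (I − A)⁻¹ d = adj(I−A)·d / det(I−A), with det(I−A) = 0.4475:
  x_S = (0.6725·170 + 0.1875·190 + 0.2675·30) / 0.4475 = 157.975 / 0.4475 ≈ 353.0
  x_C = (0.4675·170 + 0.7625·190 + 0.2525·30) / 0.4475 = 231.925 / 0.4475 ≈ 518.3
  x_A = (0.4800·170 + 0.4000·190 + 0.6900·30) / 0.4475 = 178.30 / 0.4475 ≈ 398.4

x_S = 353.0, x_C = 518.3, x_A = 398.4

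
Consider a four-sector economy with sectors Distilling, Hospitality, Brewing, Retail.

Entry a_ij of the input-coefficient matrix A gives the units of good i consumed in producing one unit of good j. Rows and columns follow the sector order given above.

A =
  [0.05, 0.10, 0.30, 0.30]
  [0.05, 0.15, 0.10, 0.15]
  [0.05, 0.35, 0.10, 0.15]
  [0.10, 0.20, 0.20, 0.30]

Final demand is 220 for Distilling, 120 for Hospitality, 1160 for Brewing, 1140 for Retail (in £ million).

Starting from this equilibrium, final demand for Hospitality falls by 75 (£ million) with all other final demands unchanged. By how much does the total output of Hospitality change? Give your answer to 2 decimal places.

I − A =
  [   0.95    -0.10    -0.30    -0.30]
  [  -0.05     0.85    -0.10    -0.15]
  [  -0.05    -0.35     0.90    -0.15]
  [  -0.10    -0.20    -0.20     0.70]
Compute the cofactors C_ij = (−1)^(i+j)·(3×3 minor ij) of I−A; the adjugate is their transpose:
adj(I−A) = Cᵀ =
  [ 0.44500   0.21750   0.23650   0.28800]
  [ 0.05000   0.52500   0.11000   0.15750]
  [ 0.06000   0.25875   0.50325   0.18900]
  [ 0.09500   0.25500   0.20900   0.67050]
det(I−A) = Σ_j (I−A)_1j·C_1j = (0.95)(0.44500) + (-0.10)(0.05000) + (-0.30)(0.06000) + (-0.30)(0.09500) = 0.37125
(I − A)⁻¹ = adj(I−A) / det(I−A) ≈
  [   1.1987     0.5859     0.6370     0.7758]
  [   0.1347     1.4141     0.2963     0.4242]
  [   0.1616     0.6970     1.3556     0.5091]
  [   0.2559     0.6869     0.5630     1.8061]
Δx = (I − A)⁻¹ Δd with Δd having -75 in the Hospitality component and 0 elsewhere.
So Δx_2 = L_22 · (-75), where L_22 = adj(I−A)_22 / det(I−A) = 0.52500 / 0.37125.
Δx_2 = 0.52500 × (-75) / 0.37125 = -39.375 / 0.37125 ≈ -106.06.

Δx_2 = -106.06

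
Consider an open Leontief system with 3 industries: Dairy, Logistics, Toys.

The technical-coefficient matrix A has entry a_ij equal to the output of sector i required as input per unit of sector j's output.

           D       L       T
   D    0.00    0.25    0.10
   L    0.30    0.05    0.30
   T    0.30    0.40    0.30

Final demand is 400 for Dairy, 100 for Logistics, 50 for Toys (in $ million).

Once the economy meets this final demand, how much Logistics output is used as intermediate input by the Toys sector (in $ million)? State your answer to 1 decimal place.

I − A =
  [   1.00    -0.25    -0.10]
  [  -0.30     0.95    -0.30]
  [  -0.30    -0.40     0.70]
Cofactors of I−A, C_ij = (−1)^(i+j)·(minor ij) (rows/columns in the sector order above):
  C_11 = (0.95)(0.70) − (-0.30)(-0.40) = 0.5450
  C_12 = −[(-0.30)(0.70) − (-0.30)(-0.30)] = 0.3000
  C_13 = (-0.30)(-0.40) − (0.95)(-0.30) = 0.4050
  C_21 = −[(-0.25)(0.70) − (-0.10)(-0.40)] = 0.2150
  C_22 = (1.00)(0.70) − (-0.10)(-0.30) = 0.6700
  C_23 = −[(1.00)(-0.40) − (-0.25)(-0.30)] = 0.4750
  C_31 = (-0.25)(-0.30) − (-0.10)(0.95) = 0.1700
  C_32 = −[(1.00)(-0.30) − (-0.10)(-0.30)] = 0.3300
  C_33 = (1.00)(0.95) − (-0.25)(-0.30) = 0.8750
det(I−A) = Σ_j (I−A)_1j·C_1j = (1.00)(0.5450) + (-0.25)(0.3000) + (-0.10)(0.4050) = 0.4295
adj(I−A) = Cᵀ =
  [ 0.5450   0.2150   0.1700]
  [ 0.3000   0.6700   0.3300]
  [ 0.4050   0.4750   0.8750]
(I − A)⁻¹ = adj(I−A) / det(I−A) ≈
  [   1.2689     0.5006     0.3958]
  [   0.6985     1.5600     0.7683]
  [   0.9430     1.1059     2.0373]
First solve x = (I − A)⁻¹ d = adj(I−A)·d / det(I−A); in particular x_T = (0.4050·400 + 0.4750·100 + 0.8750·50) / 0.4295 = 253.25 / 0.4295 ≈ 589.639.
Intermediate flow from L to T: z_LT = a_LT · x_T = 0.30 × 253.25 / 0.4295 = 75.975 / 0.4295 ≈ 176.9.

z_LT = 176.9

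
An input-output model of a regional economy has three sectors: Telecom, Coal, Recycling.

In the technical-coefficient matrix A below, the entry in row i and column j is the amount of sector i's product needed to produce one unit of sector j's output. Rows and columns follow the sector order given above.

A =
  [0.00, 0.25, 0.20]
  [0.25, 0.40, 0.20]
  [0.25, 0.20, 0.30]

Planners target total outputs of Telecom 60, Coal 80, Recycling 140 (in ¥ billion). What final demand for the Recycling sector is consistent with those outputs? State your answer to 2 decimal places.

I − A =
  [   1.00    -0.25    -0.20]
  [  -0.25     0.60    -0.20]
  [  -0.25    -0.20     0.70]
d = (I − A) x:
  d_1 = (+1.00)·60 + (-0.25)·80 + (-0.20)·140 = 12.00
  d_2 = (-0.25)·60 + (+0.60)·80 + (-0.20)·140 = 5.00
  d_3 = (-0.25)·60 + (-0.20)·80 + (+0.70)·140 = 67.00

d_3 = 67.00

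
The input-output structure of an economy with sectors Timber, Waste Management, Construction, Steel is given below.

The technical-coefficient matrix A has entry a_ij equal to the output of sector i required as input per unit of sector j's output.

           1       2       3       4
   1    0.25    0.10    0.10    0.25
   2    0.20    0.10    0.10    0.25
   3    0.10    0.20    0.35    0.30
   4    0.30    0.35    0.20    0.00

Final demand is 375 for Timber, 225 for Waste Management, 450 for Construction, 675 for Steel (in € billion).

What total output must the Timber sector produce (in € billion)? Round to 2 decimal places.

x_1 = 1786.81

I − A =
  [   0.75    -0.10    -0.10    -0.25]
  [  -0.20     0.90    -0.10    -0.25]
  [  -0.10    -0.20     0.65    -0.30]
  [  -0.30    -0.35    -0.20     1.00]
Compute the cofactors C_ij = (−1)^(i+j)·(3×3 minor ij) of I−A; the adjugate is their transpose:
adj(I−A) = Cᵀ =
  [ 0.433625   0.156375   0.150000   0.192500]
  [ 0.190750   0.369750   0.142500   0.182875]
  [ 0.238250   0.241500   0.496875   0.269000]
  [ 0.244500   0.224625   0.194250   0.396750]
det(I−A) = Σ_j (I−A)_1j·C_1j = (0.75)(0.433625) + (-0.10)(0.190750) + (-0.10)(0.238250) + (-0.25)(0.244500) = 0.22119375
(I − A)⁻¹ = adj(I−A) / det(I−A) ≈
  [   1.9604     0.7070     0.6781     0.8703]
  [   0.8624     1.6716     0.6442     0.8268]
  [   1.0771     1.0918     2.2463     1.2161]
  [   1.1054     1.0155     0.8782     1.7937]
x = (I − A)⁻¹ d = adj(I−A)·d / det(I−A), with det(I−A) = 0.22119375:
  x_1 = (0.433625·375 + 0.156375·225 + 0.150000·450 + 0.192500·675) / 0.22119375 = 395.23125 / 0.22119375 ≈ 1786.81
  x_2 = (0.190750·375 + 0.369750·225 + 0.142500·450 + 0.182875·675) / 0.22119375 = 342.290625 / 0.22119375 ≈ 1547.47
  x_3 = (0.238250·375 + 0.241500·225 + 0.496875·450 + 0.269000·675) / 0.22119375 = 548.85 / 0.22119375 ≈ 2481.31
  x_4 = (0.244500·375 + 0.224625·225 + 0.194250·450 + 0.396750·675) / 0.22119375 = 497.446875 / 0.22119375 ≈ 2248.92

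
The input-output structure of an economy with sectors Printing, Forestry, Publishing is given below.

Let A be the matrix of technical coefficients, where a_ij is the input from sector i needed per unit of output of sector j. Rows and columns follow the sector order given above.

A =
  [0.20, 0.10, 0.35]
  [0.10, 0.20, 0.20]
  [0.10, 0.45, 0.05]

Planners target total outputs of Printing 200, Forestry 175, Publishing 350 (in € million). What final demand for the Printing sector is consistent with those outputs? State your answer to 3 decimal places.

I − A =
  [   0.80    -0.10    -0.35]
  [  -0.10     0.80    -0.20]
  [  -0.10    -0.45     0.95]
d = (I − A) x:
  d_1 = (+0.80)·200 + (-0.10)·175 + (-0.35)·350 = 20.000
  d_2 = (-0.10)·200 + (+0.80)·175 + (-0.20)·350 = 50.000
  d_3 = (-0.10)·200 + (-0.45)·175 + (+0.95)·350 = 233.750

d_1 = 20.000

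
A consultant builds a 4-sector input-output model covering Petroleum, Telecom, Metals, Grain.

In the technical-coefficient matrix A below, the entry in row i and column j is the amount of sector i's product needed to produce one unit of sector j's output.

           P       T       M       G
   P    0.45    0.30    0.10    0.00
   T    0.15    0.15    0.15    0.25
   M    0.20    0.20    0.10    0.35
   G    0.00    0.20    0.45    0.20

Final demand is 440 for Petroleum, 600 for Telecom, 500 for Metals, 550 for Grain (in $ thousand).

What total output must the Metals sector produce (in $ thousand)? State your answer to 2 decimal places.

I − A =
  [   0.55    -0.30    -0.10     0.00]
  [  -0.15     0.85    -0.15    -0.25]
  [  -0.20    -0.20     0.90    -0.35]
  [   0.00    -0.20    -0.45     0.80]
Compute the cofactors C_ij = (−1)^(i+j)·(3×3 minor ij) of I−A; the adjugate is their transpose:
adj(I−A) = Cᵀ =
  [ 0.376125   0.191750   0.132750   0.118000]
  [ 0.130875   0.293375   0.139875   0.152875]
  [ 0.160500   0.174500   0.310500   0.190375]
  [ 0.123000   0.171500   0.209625   0.334750]
det(I−A) = Σ_j (I−A)_1j·C_1j = (0.55)(0.376125) + (-0.30)(0.130875) + (-0.10)(0.160500) + (0.00)(0.123000) = 0.15155625
(I − A)⁻¹ = adj(I−A) / det(I−A) ≈
  [   2.4818     1.2652     0.8759     0.7786]
  [   0.8635     1.9357     0.9229     1.0087]
  [   1.0590     1.1514     2.0487     1.2561]
  [   0.8116     1.1316     1.3831     2.2088]
x = (I − A)⁻¹ d = adj(I−A)·d / det(I−A), with det(I−A) = 0.15155625:
  x_P = (0.376125·440 + 0.191750·600 + 0.132750·500 + 0.118000·550) / 0.15155625 = 411.82 / 0.15155625 ≈ 2717.27
  x_T = (0.130875·440 + 0.293375·600 + 0.139875·500 + 0.152875·550) / 0.15155625 = 387.62875 / 0.15155625 ≈ 2557.66
  x_M = (0.160500·440 + 0.174500·600 + 0.310500·500 + 0.190375·550) / 0.15155625 = 435.27625 / 0.15155625 ≈ 2872.04
  x_G = (0.123000·440 + 0.171500·600 + 0.209625·500 + 0.334750·550) / 0.15155625 = 445.945 / 0.15155625 ≈ 2942.44

x_M = 2872.04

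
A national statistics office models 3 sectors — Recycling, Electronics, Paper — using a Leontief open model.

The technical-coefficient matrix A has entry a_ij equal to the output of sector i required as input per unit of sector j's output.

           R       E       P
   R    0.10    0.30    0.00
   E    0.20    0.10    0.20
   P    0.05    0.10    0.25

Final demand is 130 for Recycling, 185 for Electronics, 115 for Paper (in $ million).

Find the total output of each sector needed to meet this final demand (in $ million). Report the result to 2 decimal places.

x_R = 246.86, x_E = 307.25, x_P = 210.76

I − A =
  [   0.90    -0.30     0.00]
  [  -0.20     0.90    -0.20]
  [  -0.05    -0.10     0.75]
Cofactors of I−A, C_ij = (−1)^(i+j)·(minor ij) (rows/columns in the sector order above):
  C_11 = (0.90)(0.75) − (-0.20)(-0.10) = 0.6550
  C_12 = −[(-0.20)(0.75) − (-0.20)(-0.05)] = 0.1600
  C_13 = (-0.20)(-0.10) − (0.90)(-0.05) = 0.0650
  C_21 = −[(-0.30)(0.75) − (0.00)(-0.10)] = 0.2250
  C_22 = (0.90)(0.75) − (0.00)(-0.05) = 0.6750
  C_23 = −[(0.90)(-0.10) − (-0.30)(-0.05)] = 0.1050
  C_31 = (-0.30)(-0.20) − (0.00)(0.90) = 0.0600
  C_32 = −[(0.90)(-0.20) − (0.00)(-0.20)] = 0.1800
  C_33 = (0.90)(0.90) − (-0.30)(-0.20) = 0.7500
det(I−A) = Σ_j (I−A)_1j·C_1j = (0.90)(0.6550) + (-0.30)(0.1600) + (0.00)(0.0650) = 0.5415
adj(I−A) = Cᵀ =
  [ 0.6550   0.2250   0.0600]
  [ 0.1600   0.6750   0.1800]
  [ 0.0650   0.1050   0.7500]
(I − A)⁻¹ = adj(I−A) / det(I−A) ≈
  [   1.2096     0.4155     0.1108]
  [   0.2955     1.2465     0.3324]
  [   0.1200     0.1939     1.3850]
x = (I − A)⁻¹ d = adj(I−A)·d / det(I−A), with det(I−A) = 0.5415:
  x_R = (0.6550·130 + 0.2250·185 + 0.0600·115) / 0.5415 = 133.675 / 0.5415 ≈ 246.86
  x_E = (0.1600·130 + 0.6750·185 + 0.1800·115) / 0.5415 = 166.375 / 0.5415 ≈ 307.25
  x_P = (0.0650·130 + 0.1050·185 + 0.7500·115) / 0.5415 = 114.125 / 0.5415 ≈ 210.76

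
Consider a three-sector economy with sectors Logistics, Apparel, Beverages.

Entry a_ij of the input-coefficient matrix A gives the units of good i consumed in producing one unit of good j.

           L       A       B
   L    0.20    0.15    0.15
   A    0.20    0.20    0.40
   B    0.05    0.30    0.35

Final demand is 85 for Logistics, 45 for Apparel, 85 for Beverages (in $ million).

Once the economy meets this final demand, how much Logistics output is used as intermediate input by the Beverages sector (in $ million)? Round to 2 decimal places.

I − A =
  [   0.80    -0.15    -0.15]
  [  -0.20     0.80    -0.40]
  [  -0.05    -0.30     0.65]
Cofactors of I−A, C_ij = (−1)^(i+j)·(minor ij) (rows/columns in the sector order above):
  C_11 = (0.80)(0.65) − (-0.40)(-0.30) = 0.4000
  C_12 = −[(-0.20)(0.65) − (-0.40)(-0.05)] = 0.1500
  C_13 = (-0.20)(-0.30) − (0.80)(-0.05) = 0.1000
  C_21 = −[(-0.15)(0.65) − (-0.15)(-0.30)] = 0.1425
  C_22 = (0.80)(0.65) − (-0.15)(-0.05) = 0.5125
  C_23 = −[(0.80)(-0.30) − (-0.15)(-0.05)] = 0.2475
  C_31 = (-0.15)(-0.40) − (-0.15)(0.80) = 0.1800
  C_32 = −[(0.80)(-0.40) − (-0.15)(-0.20)] = 0.3500
  C_33 = (0.80)(0.80) − (-0.15)(-0.20) = 0.6100
det(I−A) = Σ_j (I−A)_1j·C_1j = (0.80)(0.4000) + (-0.15)(0.1500) + (-0.15)(0.1000) = 0.2825
adj(I−A) = Cᵀ =
  [ 0.4000   0.1425   0.1800]
  [ 0.1500   0.5125   0.3500]
  [ 0.1000   0.2475   0.6100]
(I − A)⁻¹ = adj(I−A) / det(I−A) ≈
  [   1.4159     0.5044     0.6372]
  [   0.5310     1.8142     1.2389]
  [   0.3540     0.8761     2.1593]
First solve x = (I − A)⁻¹ d = adj(I−A)·d / det(I−A); in particular x_B = (0.1000·85 + 0.2475·45 + 0.6100·85) / 0.2825 = 71.4875 / 0.2825 ≈ 253.0531.
Intermediate flow from L to B: z_LB = a_LB · x_B = 0.15 × 71.4875 / 0.2825 = 10.723125 / 0.2825 ≈ 37.96.

z_LB = 37.96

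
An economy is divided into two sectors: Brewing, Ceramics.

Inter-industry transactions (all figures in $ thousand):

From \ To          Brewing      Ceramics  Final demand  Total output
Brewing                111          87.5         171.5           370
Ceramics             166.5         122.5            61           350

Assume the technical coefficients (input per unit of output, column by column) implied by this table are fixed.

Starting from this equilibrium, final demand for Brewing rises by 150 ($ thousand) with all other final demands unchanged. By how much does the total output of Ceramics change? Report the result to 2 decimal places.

Technical coefficients a_ij = z_ij / X_j:
  a_11 = 111/370 = 0.30, a_21 = 166.5/370 = 0.45
  a_12 = 87.5/350 = 0.25, a_22 = 122.5/350 = 0.35
I − A =
  [   0.70    -0.25]
  [  -0.45     0.65]
det(I−A) = (0.70)(0.65) − (-0.25)(-0.45) = 0.3425
adj(I−A) = [[0.65, 0.25], [0.45, 0.70]]
(I − A)⁻¹ = adj(I−A) / det(I−A) ≈
  [   1.8978     0.7299]
  [   1.3139     2.0438]
Δx = (I − A)⁻¹ Δd with Δd having +150 in the Brewing component and 0 elsewhere.
So Δx_2 = L_21 · (+150), where L_21 = adj(I−A)_21 / det(I−A) = 0.45 / 0.3425.
Δx_2 = 0.45 × (+150) / 0.3425 = 67.50 / 0.3425 ≈ 197.08.

Δx_2 = 197.08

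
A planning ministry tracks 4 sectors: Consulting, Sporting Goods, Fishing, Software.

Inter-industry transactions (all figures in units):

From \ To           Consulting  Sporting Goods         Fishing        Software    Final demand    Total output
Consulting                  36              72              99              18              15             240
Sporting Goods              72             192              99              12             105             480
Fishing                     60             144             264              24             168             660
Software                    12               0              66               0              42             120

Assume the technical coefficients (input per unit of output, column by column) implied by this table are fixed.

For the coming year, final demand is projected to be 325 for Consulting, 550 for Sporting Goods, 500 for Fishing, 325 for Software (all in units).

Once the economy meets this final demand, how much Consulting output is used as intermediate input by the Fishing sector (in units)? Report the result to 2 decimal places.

Technical coefficients a_ij = z_ij / X_j:
  a_11 = 36/240 = 0.15, a_21 = 72/240 = 0.30, a_31 = 60/240 = 0.25, a_41 = 12/240 = 0.05
  a_12 = 72/480 = 0.15, a_22 = 192/480 = 0.40, a_32 = 144/480 = 0.30, a_42 = 0/480 = 0.00
  a_13 = 99/660 = 0.15, a_23 = 99/660 = 0.15, a_33 = 264/660 = 0.40, a_43 = 66/660 = 0.10
  a_14 = 18/120 = 0.15, a_24 = 12/120 = 0.10, a_34 = 24/120 = 0.20, a_44 = 0/120 = 0.00
I − A =
  [   0.85    -0.15    -0.15    -0.15]
  [  -0.30     0.60    -0.15    -0.10]
  [  -0.25    -0.30     0.60    -0.20]
  [  -0.05     0.00    -0.10     1.00]
Compute the cofactors C_ij = (−1)^(i+j)·(3×3 minor ij) of I−A; the adjugate is their transpose:
adj(I−A) = Cᵀ =
  [ 0.300000   0.136500   0.123000   0.083250]
  [ 0.218500   0.445750   0.185125   0.114375]
  [ 0.247500   0.291750   0.459750   0.158250]
  [ 0.039750   0.036000   0.052125   0.199125]
det(I−A) = Σ_j (I−A)_1j·C_1j = (0.85)(0.300000) + (-0.15)(0.218500) + (-0.15)(0.247500) + (-0.15)(0.039750) = 0.1791375
(I − A)⁻¹ = adj(I−A) / det(I−A) ≈
  [   1.6747     0.7620     0.6866     0.4647]
  [   1.2197     2.4883     1.0334     0.6385]
  [   1.3816     1.6286     2.5665     0.8834]
  [   0.2219     0.2010     0.2910     1.1116]
First solve x = (I − A)⁻¹ d = adj(I−A)·d / det(I−A); in particular x_3 = (0.247500·325 + 0.291750·550 + 0.459750·500 + 0.158250·325) / 0.1791375 = 522.20625 / 0.1791375 ≈ 2915.1141.
Intermediate flow from 1 to 3: z_13 = a_13 · x_3 = 0.15 × 522.20625 / 0.1791375 = 78.3309375 / 0.1791375 ≈ 437.27.

z_13 = 437.27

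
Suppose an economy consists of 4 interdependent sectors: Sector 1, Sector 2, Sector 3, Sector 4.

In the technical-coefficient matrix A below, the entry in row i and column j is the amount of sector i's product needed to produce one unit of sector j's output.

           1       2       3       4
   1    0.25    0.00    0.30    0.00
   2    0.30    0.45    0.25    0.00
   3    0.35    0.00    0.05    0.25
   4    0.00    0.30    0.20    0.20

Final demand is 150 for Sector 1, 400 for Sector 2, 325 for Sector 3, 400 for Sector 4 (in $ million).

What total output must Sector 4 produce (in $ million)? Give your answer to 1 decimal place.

x_4 = 1252.8

I − A =
  [   0.75     0.00    -0.30     0.00]
  [  -0.30     0.55    -0.25     0.00]
  [  -0.35     0.00     0.95    -0.25]
  [   0.00    -0.30    -0.20     0.80]
Compute the cofactors C_ij = (−1)^(i+j)·(3×3 minor ij) of I−A; the adjugate is their transpose:
adj(I−A) = Cᵀ =
  [ 0.371750   0.022500   0.132000   0.041250]
  [ 0.283000   0.448500   0.222000   0.069375]
  [ 0.176500   0.056250   0.330000   0.103125]
  [ 0.150250   0.182250   0.165750   0.334125]
det(I−A) = Σ_j (I−A)_1j·C_1j = (0.75)(0.371750) + (0.00)(0.283000) + (-0.30)(0.176500) + (0.00)(0.150250) = 0.2258625
(I − A)⁻¹ = adj(I−A) / det(I−A) ≈
  [   1.6459     0.0996     0.5844     0.1826]
  [   1.2530     1.9857     0.9829     0.3072]
  [   0.7814     0.2490     1.4611     0.4566]
  [   0.6652     0.8069     0.7339     1.4793]
x = (I − A)⁻¹ d = adj(I−A)·d / det(I−A), with det(I−A) = 0.2258625:
  x_1 = (0.371750·150 + 0.022500·400 + 0.132000·325 + 0.041250·400) / 0.2258625 = 124.1625 / 0.2258625 ≈ 549.7
  x_2 = (0.283000·150 + 0.448500·400 + 0.222000·325 + 0.069375·400) / 0.2258625 = 321.75 / 0.2258625 ≈ 1424.5
  x_3 = (0.176500·150 + 0.056250·400 + 0.330000·325 + 0.103125·400) / 0.2258625 = 197.475 / 0.2258625 ≈ 874.3
  x_4 = (0.150250·150 + 0.182250·400 + 0.165750·325 + 0.334125·400) / 0.2258625 = 282.95625 / 0.2258625 ≈ 1252.8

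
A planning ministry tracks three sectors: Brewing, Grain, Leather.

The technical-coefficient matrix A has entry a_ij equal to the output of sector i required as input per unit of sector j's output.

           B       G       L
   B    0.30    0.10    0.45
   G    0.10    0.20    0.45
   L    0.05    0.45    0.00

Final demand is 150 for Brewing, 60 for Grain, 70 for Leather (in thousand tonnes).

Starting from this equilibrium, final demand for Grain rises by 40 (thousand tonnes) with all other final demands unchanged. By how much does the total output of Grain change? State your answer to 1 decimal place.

I − A =
  [   0.70    -0.10    -0.45]
  [  -0.10     0.80    -0.45]
  [  -0.05    -0.45     1.00]
Cofactors of I−A, C_ij = (−1)^(i+j)·(minor ij) (rows/columns in the sector order above):
  C_11 = (0.80)(1.00) − (-0.45)(-0.45) = 0.5975
  C_12 = −[(-0.10)(1.00) − (-0.45)(-0.05)] = 0.1225
  C_13 = (-0.10)(-0.45) − (0.80)(-0.05) = 0.0850
  C_21 = −[(-0.10)(1.00) − (-0.45)(-0.45)] = 0.3025
  C_22 = (0.70)(1.00) − (-0.45)(-0.05) = 0.6775
  C_23 = −[(0.70)(-0.45) − (-0.10)(-0.05)] = 0.3200
  C_31 = (-0.10)(-0.45) − (-0.45)(0.80) = 0.4050
  C_32 = −[(0.70)(-0.45) − (-0.45)(-0.10)] = 0.3600
  C_33 = (0.70)(0.80) − (-0.10)(-0.10) = 0.5500
det(I−A) = Σ_j (I−A)_1j·C_1j = (0.70)(0.5975) + (-0.10)(0.1225) + (-0.45)(0.0850) = 0.36775
adj(I−A) = Cᵀ =
  [ 0.5975   0.3025   0.4050]
  [ 0.1225   0.6775   0.3600]
  [ 0.0850   0.3200   0.5500]
(I − A)⁻¹ = adj(I−A) / det(I−A) ≈
  [   1.6247     0.8226     1.1013]
  [   0.3331     1.8423     0.9789]
  [   0.2311     0.8702     1.4956]
Δx = (I − A)⁻¹ Δd with Δd having +40 in the Grain component and 0 elsewhere.
So Δx_G = L_GG · (+40), where L_GG = adj(I−A)_GG / det(I−A) = 0.6775 / 0.36775.
Δx_G = 0.6775 × (+40) / 0.36775 = 27.10 / 0.36775 ≈ 73.7.

Δx_G = 73.7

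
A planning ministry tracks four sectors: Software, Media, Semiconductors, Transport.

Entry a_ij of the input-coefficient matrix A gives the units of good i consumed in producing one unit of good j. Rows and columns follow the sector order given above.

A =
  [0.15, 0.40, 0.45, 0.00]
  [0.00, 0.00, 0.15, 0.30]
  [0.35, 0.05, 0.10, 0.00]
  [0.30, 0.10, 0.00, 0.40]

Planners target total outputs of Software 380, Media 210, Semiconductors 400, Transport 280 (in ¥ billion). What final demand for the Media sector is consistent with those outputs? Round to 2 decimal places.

d_2 = 66.00

I − A =
  [   0.85    -0.40    -0.45     0.00]
  [   0.00     1.00    -0.15    -0.30]
  [  -0.35    -0.05     0.90     0.00]
  [  -0.30    -0.10     0.00     0.60]
d = (I − A) x:
  d_1 = (+0.85)·380 + (-0.40)·210 + (-0.45)·400 + (+0.00)·280 = 59.00
  d_2 = (+0.00)·380 + (+1.00)·210 + (-0.15)·400 + (-0.30)·280 = 66.00
  d_3 = (-0.35)·380 + (-0.05)·210 + (+0.90)·400 + (+0.00)·280 = 216.50
  d_4 = (-0.30)·380 + (-0.10)·210 + (+0.00)·400 + (+0.60)·280 = 33.00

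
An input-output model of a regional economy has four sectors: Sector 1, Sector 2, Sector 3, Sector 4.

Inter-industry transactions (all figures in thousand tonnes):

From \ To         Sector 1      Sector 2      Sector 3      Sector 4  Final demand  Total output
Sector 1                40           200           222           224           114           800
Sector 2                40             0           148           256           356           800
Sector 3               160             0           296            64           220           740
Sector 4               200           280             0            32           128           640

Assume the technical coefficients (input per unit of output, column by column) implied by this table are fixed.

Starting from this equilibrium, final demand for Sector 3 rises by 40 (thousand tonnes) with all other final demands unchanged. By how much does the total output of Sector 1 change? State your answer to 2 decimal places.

Technical coefficients a_ij = z_ij / X_j:
  a_11 = 40/800 = 0.05, a_21 = 40/800 = 0.05, a_31 = 160/800 = 0.20, a_41 = 200/800 = 0.25
  a_12 = 200/800 = 0.25, a_22 = 0/800 = 0.00, a_32 = 0/800 = 0.00, a_42 = 280/800 = 0.35
  a_13 = 222/740 = 0.30, a_23 = 148/740 = 0.20, a_33 = 296/740 = 0.40, a_43 = 0/740 = 0.00
  a_14 = 224/640 = 0.35, a_24 = 256/640 = 0.40, a_34 = 64/640 = 0.10, a_44 = 32/640 = 0.05
I − A =
  [   0.95    -0.25    -0.30    -0.35]
  [  -0.05     1.00    -0.20    -0.40]
  [  -0.20     0.00     0.60    -0.10]
  [  -0.25    -0.35     0.00     0.95]
Compute the cofactors C_ij = (−1)^(i+j)·(3×3 minor ij) of I−A; the adjugate is their transpose:
adj(I−A) = Cᵀ =
  [ 0.47900   0.22650   0.31500   0.30500]
  [ 0.13150   0.42450   0.20725   0.24900]
  [ 0.18875   0.11150   0.63900   0.18375]
  [ 0.17450   0.21600   0.15925   0.49250]
det(I−A) = Σ_j (I−A)_1j·C_1j = (0.95)(0.47900) + (-0.25)(0.13150) + (-0.30)(0.18875) + (-0.35)(0.17450) = 0.304475
(I − A)⁻¹ = adj(I−A) / det(I−A) ≈
  [   1.5732     0.7439     1.0346     1.0017]
  [   0.4319     1.3942     0.6807     0.8178]
  [   0.6199     0.3662     2.0987     0.6035]
  [   0.5731     0.7094     0.5230     1.6175]
Δx = (I − A)⁻¹ Δd with Δd having +40 in the Sector 3 component and 0 elsewhere.
So Δx_1 = L_13 · (+40), where L_13 = adj(I−A)_13 / det(I−A) = 0.31500 / 0.304475.
Δx_1 = 0.31500 × (+40) / 0.304475 = 12.60 / 0.304475 ≈ 41.38.

Δx_1 = 41.38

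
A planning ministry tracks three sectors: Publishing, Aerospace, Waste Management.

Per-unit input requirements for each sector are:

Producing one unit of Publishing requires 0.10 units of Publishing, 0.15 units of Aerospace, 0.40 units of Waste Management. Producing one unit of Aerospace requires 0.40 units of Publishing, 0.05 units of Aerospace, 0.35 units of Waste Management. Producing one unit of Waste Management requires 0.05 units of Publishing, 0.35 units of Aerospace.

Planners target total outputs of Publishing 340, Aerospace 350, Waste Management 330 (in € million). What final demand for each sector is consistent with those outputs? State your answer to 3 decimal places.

d_1 = 149.500, d_2 = 166.000, d_3 = 71.500

I − A =
  [   0.90    -0.40    -0.05]
  [  -0.15     0.95    -0.35]
  [  -0.40    -0.35     1.00]
d = (I − A) x:
  d_1 = (+0.90)·340 + (-0.40)·350 + (-0.05)·330 = 149.500
  d_2 = (-0.15)·340 + (+0.95)·350 + (-0.35)·330 = 166.000
  d_3 = (-0.40)·340 + (-0.35)·350 + (+1.00)·330 = 71.500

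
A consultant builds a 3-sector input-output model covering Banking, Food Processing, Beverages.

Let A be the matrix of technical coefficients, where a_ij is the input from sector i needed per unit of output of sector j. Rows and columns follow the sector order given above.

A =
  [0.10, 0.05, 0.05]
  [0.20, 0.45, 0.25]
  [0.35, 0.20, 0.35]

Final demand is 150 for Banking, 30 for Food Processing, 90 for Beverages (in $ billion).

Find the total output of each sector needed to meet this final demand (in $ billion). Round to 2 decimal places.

I − A =
  [   0.90    -0.05    -0.05]
  [  -0.20     0.55    -0.25]
  [  -0.35    -0.20     0.65]
Cofactors of I−A, C_ij = (−1)^(i+j)·(minor ij) (rows/columns in the sector order above):
  C_11 = (0.55)(0.65) − (-0.25)(-0.20) = 0.3075
  C_12 = −[(-0.20)(0.65) − (-0.25)(-0.35)] = 0.2175
  C_13 = (-0.20)(-0.20) − (0.55)(-0.35) = 0.2325
  C_21 = −[(-0.05)(0.65) − (-0.05)(-0.20)] = 0.0425
  C_22 = (0.90)(0.65) − (-0.05)(-0.35) = 0.5675
  C_23 = −[(0.90)(-0.20) − (-0.05)(-0.35)] = 0.1975
  C_31 = (-0.05)(-0.25) − (-0.05)(0.55) = 0.0400
  C_32 = −[(0.90)(-0.25) − (-0.05)(-0.20)] = 0.2350
  C_33 = (0.90)(0.55) − (-0.05)(-0.20) = 0.4850
det(I−A) = Σ_j (I−A)_1j·C_1j = (0.90)(0.3075) + (-0.05)(0.2175) + (-0.05)(0.2325) = 0.25425
adj(I−A) = Cᵀ =
  [ 0.3075   0.0425   0.0400]
  [ 0.2175   0.5675   0.2350]
  [ 0.2325   0.1975   0.4850]
(I − A)⁻¹ = adj(I−A) / det(I−A) ≈
  [   1.2094     0.1672     0.1573]
  [   0.8555     2.2321     0.9243]
  [   0.9145     0.7768     1.9076]
x = (I − A)⁻¹ d = adj(I−A)·d / det(I−A), with det(I−A) = 0.25425:
  x_1 = (0.3075·150 + 0.0425·30 + 0.0400·90) / 0.25425 = 51.00 / 0.25425 ≈ 200.59
  x_2 = (0.2175·150 + 0.5675·30 + 0.2350·90) / 0.25425 = 70.80 / 0.25425 ≈ 278.47
  x_3 = (0.2325·150 + 0.1975·30 + 0.4850·90) / 0.25425 = 84.45 / 0.25425 ≈ 332.15

x_1 = 200.59, x_2 = 278.47, x_3 = 332.15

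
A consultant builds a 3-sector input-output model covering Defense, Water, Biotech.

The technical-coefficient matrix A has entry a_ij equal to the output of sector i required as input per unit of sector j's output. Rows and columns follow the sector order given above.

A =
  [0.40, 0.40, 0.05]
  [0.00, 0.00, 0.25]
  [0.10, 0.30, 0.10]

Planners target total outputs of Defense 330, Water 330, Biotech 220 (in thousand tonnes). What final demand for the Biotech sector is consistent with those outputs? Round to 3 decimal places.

d_B = 66.000

I − A =
  [   0.60    -0.40    -0.05]
  [   0.00     1.00    -0.25]
  [  -0.10    -0.30     0.90]
d = (I − A) x:
  d_D = (+0.60)·330 + (-0.40)·330 + (-0.05)·220 = 55.000
  d_W = (+0.00)·330 + (+1.00)·330 + (-0.25)·220 = 275.000
  d_B = (-0.10)·330 + (-0.30)·330 + (+0.90)·220 = 66.000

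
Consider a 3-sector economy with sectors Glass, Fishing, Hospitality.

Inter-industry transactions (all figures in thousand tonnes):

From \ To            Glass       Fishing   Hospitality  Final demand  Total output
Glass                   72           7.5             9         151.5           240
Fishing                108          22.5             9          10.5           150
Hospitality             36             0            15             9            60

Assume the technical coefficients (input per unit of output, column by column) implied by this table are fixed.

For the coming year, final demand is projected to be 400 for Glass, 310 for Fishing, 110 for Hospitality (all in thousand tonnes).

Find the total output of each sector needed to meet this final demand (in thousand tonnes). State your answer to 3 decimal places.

x_G = 687.993, x_F = 779.102, x_H = 284.265

Technical coefficients a_ij = z_ij / X_j:
  a_GG = 72/240 = 0.30, a_FG = 108/240 = 0.45, a_HG = 36/240 = 0.15
  a_GF = 7.5/150 = 0.05, a_FF = 22.5/150 = 0.15, a_HF = 0/150 = 0.00
  a_GH = 9/60 = 0.15, a_FH = 9/60 = 0.15, a_HH = 15/60 = 0.25
I − A =
  [   0.70    -0.05    -0.15]
  [  -0.45     0.85    -0.15]
  [  -0.15     0.00     0.75]
Cofactors of I−A, C_ij = (−1)^(i+j)·(minor ij) (rows/columns in the sector order above):
  C_11 = (0.85)(0.75) − (-0.15)(0.00) = 0.6375
  C_12 = −[(-0.45)(0.75) − (-0.15)(-0.15)] = 0.3600
  C_13 = (-0.45)(0.00) − (0.85)(-0.15) = 0.1275
  C_21 = −[(-0.05)(0.75) − (-0.15)(0.00)] = 0.0375
  C_22 = (0.70)(0.75) − (-0.15)(-0.15) = 0.5025
  C_23 = −[(0.70)(0.00) − (-0.05)(-0.15)] = 0.0075
  C_31 = (-0.05)(-0.15) − (-0.15)(0.85) = 0.1350
  C_32 = −[(0.70)(-0.15) − (-0.15)(-0.45)] = 0.1725
  C_33 = (0.70)(0.85) − (-0.05)(-0.45) = 0.5725
det(I−A) = Σ_j (I−A)_1j·C_1j = (0.70)(0.6375) + (-0.05)(0.3600) + (-0.15)(0.1275) = 0.409125
adj(I−A) = Cᵀ =
  [ 0.6375   0.0375   0.1350]
  [ 0.3600   0.5025   0.1725]
  [ 0.1275   0.0075   0.5725]
(I − A)⁻¹ = adj(I−A) / det(I−A) ≈
  [   1.5582     0.0917     0.3300]
  [   0.8799     1.2282     0.4216]
  [   0.3116     0.0183     1.3993]
x = (I − A)⁻¹ d = adj(I−A)·d / det(I−A), with det(I−A) = 0.409125:
  x_G = (0.6375·400 + 0.0375·310 + 0.1350·110) / 0.409125 = 281.475 / 0.409125 ≈ 687.993
  x_F = (0.3600·400 + 0.5025·310 + 0.1725·110) / 0.409125 = 318.75 / 0.409125 ≈ 779.102
  x_H = (0.1275·400 + 0.0075·310 + 0.5725·110) / 0.409125 = 116.30 / 0.409125 ≈ 284.265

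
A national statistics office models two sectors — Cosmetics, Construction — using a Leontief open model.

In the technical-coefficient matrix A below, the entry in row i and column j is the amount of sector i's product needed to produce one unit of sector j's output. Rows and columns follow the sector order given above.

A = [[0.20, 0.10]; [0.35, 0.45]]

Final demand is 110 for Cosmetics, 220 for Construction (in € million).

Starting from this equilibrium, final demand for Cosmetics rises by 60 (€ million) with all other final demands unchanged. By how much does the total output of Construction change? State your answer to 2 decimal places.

I − A =
  [   0.80    -0.10]
  [  -0.35     0.55]
det(I−A) = (0.80)(0.55) − (-0.10)(-0.35) = 0.4050
adj(I−A) = [[0.55, 0.10], [0.35, 0.80]]
(I − A)⁻¹ = adj(I−A) / det(I−A) ≈
  [   1.3580     0.2469]
  [   0.8642     1.9753]
Δx = (I − A)⁻¹ Δd with Δd having +60 in the Cosmetics component and 0 elsewhere.
So Δx_2 = L_21 · (+60), where L_21 = adj(I−A)_21 / det(I−A) = 0.35 / 0.4050.
Δx_2 = 0.35 × (+60) / 0.4050 = 21.00 / 0.4050 ≈ 51.85.

Δx_2 = 51.85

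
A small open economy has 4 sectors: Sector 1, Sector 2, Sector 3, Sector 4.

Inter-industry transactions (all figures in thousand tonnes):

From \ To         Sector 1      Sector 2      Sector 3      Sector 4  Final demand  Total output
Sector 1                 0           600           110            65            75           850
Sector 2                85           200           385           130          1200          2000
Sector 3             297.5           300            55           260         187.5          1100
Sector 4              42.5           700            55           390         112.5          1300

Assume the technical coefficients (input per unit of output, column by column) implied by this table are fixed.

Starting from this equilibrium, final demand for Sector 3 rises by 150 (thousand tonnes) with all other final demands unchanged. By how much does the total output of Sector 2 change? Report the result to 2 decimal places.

Technical coefficients a_ij = z_ij / X_j:
  a_11 = 0/850 = 0.00, a_21 = 85/850 = 0.10, a_31 = 297.5/850 = 0.35, a_41 = 42.5/850 = 0.05
  a_12 = 600/2000 = 0.30, a_22 = 200/2000 = 0.10, a_32 = 300/2000 = 0.15, a_42 = 700/2000 = 0.35
  a_13 = 110/1100 = 0.10, a_23 = 385/1100 = 0.35, a_33 = 55/1100 = 0.05, a_43 = 55/1100 = 0.05
  a_14 = 65/1300 = 0.05, a_24 = 130/1300 = 0.10, a_34 = 260/1300 = 0.20, a_44 = 390/1300 = 0.30
I − A =
  [   1.00    -0.30    -0.10    -0.05]
  [  -0.10     0.90    -0.35    -0.10]
  [  -0.35    -0.15     0.95    -0.20]
  [  -0.05    -0.35    -0.05     0.70]
Compute the cofactors C_ij = (−1)^(i+j)·(3×3 minor ij) of I−A; the adjugate is their transpose:
adj(I−A) = Cᵀ =
  [ 0.494250   0.231000   0.142875   0.109125]
  [ 0.161250   0.626250   0.256875   0.174375]
  [ 0.235500   0.257250   0.568500   0.216000]
  [ 0.132750   0.348000   0.179250   0.704250]
det(I−A) = Σ_j (I−A)_1j·C_1j = (1.00)(0.494250) + (-0.30)(0.161250) + (-0.10)(0.235500) + (-0.05)(0.132750) = 0.4156875
(I − A)⁻¹ = adj(I−A) / det(I−A) ≈
  [   1.1890     0.5557     0.3437     0.2625]
  [   0.3879     1.5065     0.6180     0.4195]
  [   0.5665     0.6189     1.3676     0.5196]
  [   0.3194     0.8372     0.4312     1.6942]
Δx = (I − A)⁻¹ Δd with Δd having +150 in the Sector 3 component and 0 elsewhere.
So Δx_2 = L_23 · (+150), where L_23 = adj(I−A)_23 / det(I−A) = 0.256875 / 0.4156875.
Δx_2 = 0.256875 × (+150) / 0.4156875 = 38.53125 / 0.4156875 ≈ 92.69.

Δx_2 = 92.69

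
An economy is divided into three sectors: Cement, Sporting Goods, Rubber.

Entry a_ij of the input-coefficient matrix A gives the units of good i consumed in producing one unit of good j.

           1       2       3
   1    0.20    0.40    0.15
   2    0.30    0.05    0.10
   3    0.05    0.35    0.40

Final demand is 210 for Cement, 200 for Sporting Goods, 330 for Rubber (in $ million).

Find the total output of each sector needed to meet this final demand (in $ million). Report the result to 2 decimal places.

x_1 = 697.85, x_2 = 527.29, x_3 = 915.74

I − A =
  [   0.80    -0.40    -0.15]
  [  -0.30     0.95    -0.10]
  [  -0.05    -0.35     0.60]
Cofactors of I−A, C_ij = (−1)^(i+j)·(minor ij) (rows/columns in the sector order above):
  C_11 = (0.95)(0.60) − (-0.10)(-0.35) = 0.5350
  C_12 = −[(-0.30)(0.60) − (-0.10)(-0.05)] = 0.1850
  C_13 = (-0.30)(-0.35) − (0.95)(-0.05) = 0.1525
  C_21 = −[(-0.40)(0.60) − (-0.15)(-0.35)] = 0.2925
  C_22 = (0.80)(0.60) − (-0.15)(-0.05) = 0.4725
  C_23 = −[(0.80)(-0.35) − (-0.40)(-0.05)] = 0.3000
  C_31 = (-0.40)(-0.10) − (-0.15)(0.95) = 0.1825
  C_32 = −[(0.80)(-0.10) − (-0.15)(-0.30)] = 0.1250
  C_33 = (0.80)(0.95) − (-0.40)(-0.30) = 0.6400
det(I−A) = Σ_j (I−A)_1j·C_1j = (0.80)(0.5350) + (-0.40)(0.1850) + (-0.15)(0.1525) = 0.331125
adj(I−A) = Cᵀ =
  [ 0.5350   0.2925   0.1825]
  [ 0.1850   0.4725   0.1250]
  [ 0.1525   0.3000   0.6400]
(I − A)⁻¹ = adj(I−A) / det(I−A) ≈
  [   1.6157     0.8834     0.5512]
  [   0.5587     1.4270     0.3775]
  [   0.4606     0.9060     1.9328]
x = (I − A)⁻¹ d = adj(I−A)·d / det(I−A), with det(I−A) = 0.331125:
  x_1 = (0.5350·210 + 0.2925·200 + 0.1825·330) / 0.331125 = 231.075 / 0.331125 ≈ 697.85
  x_2 = (0.1850·210 + 0.4725·200 + 0.1250·330) / 0.331125 = 174.60 / 0.331125 ≈ 527.29
  x_3 = (0.1525·210 + 0.3000·200 + 0.6400·330) / 0.331125 = 303.225 / 0.331125 ≈ 915.74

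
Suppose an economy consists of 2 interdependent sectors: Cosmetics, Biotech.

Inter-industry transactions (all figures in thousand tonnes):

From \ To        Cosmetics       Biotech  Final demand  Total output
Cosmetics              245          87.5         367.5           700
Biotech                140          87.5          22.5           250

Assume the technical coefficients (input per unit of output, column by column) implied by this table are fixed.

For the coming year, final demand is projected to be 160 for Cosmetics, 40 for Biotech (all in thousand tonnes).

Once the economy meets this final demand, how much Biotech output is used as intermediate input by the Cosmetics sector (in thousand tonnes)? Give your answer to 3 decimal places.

Technical coefficients a_ij = z_ij / X_j:
  a_11 = 245/700 = 0.35, a_21 = 140/700 = 0.20
  a_12 = 87.5/250 = 0.35, a_22 = 87.5/250 = 0.35
I − A =
  [   0.65    -0.35]
  [  -0.20     0.65]
det(I−A) = (0.65)(0.65) − (-0.35)(-0.20) = 0.3525
adj(I−A) = [[0.65, 0.35], [0.20, 0.65]]
(I − A)⁻¹ = adj(I−A) / det(I−A) ≈
  [   1.8440     0.9929]
  [   0.5674     1.8440]
First solve x = (I − A)⁻¹ d = adj(I−A)·d / det(I−A); in particular x_1 = (0.65·160 + 0.35·40) / 0.3525 = 118.00 / 0.3525 ≈ 334.75177.
Intermediate flow from 2 to 1: z_21 = a_21 · x_1 = 0.20 × 118.00 / 0.3525 = 23.60 / 0.3525 ≈ 66.950.

z_21 = 66.950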